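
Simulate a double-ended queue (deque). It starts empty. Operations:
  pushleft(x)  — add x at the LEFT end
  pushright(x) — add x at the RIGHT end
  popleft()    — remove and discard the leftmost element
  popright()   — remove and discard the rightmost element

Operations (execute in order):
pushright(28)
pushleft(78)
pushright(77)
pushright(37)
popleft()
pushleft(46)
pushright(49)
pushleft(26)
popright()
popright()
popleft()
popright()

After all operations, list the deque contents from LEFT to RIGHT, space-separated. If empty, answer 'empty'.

pushright(28): [28]
pushleft(78): [78, 28]
pushright(77): [78, 28, 77]
pushright(37): [78, 28, 77, 37]
popleft(): [28, 77, 37]
pushleft(46): [46, 28, 77, 37]
pushright(49): [46, 28, 77, 37, 49]
pushleft(26): [26, 46, 28, 77, 37, 49]
popright(): [26, 46, 28, 77, 37]
popright(): [26, 46, 28, 77]
popleft(): [46, 28, 77]
popright(): [46, 28]

Answer: 46 28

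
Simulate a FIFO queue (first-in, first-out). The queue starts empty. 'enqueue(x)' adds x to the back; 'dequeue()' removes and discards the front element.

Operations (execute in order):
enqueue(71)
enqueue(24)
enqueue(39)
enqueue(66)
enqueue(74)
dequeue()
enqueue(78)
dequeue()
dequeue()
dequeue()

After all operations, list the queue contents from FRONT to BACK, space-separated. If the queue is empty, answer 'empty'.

Answer: 74 78

Derivation:
enqueue(71): [71]
enqueue(24): [71, 24]
enqueue(39): [71, 24, 39]
enqueue(66): [71, 24, 39, 66]
enqueue(74): [71, 24, 39, 66, 74]
dequeue(): [24, 39, 66, 74]
enqueue(78): [24, 39, 66, 74, 78]
dequeue(): [39, 66, 74, 78]
dequeue(): [66, 74, 78]
dequeue(): [74, 78]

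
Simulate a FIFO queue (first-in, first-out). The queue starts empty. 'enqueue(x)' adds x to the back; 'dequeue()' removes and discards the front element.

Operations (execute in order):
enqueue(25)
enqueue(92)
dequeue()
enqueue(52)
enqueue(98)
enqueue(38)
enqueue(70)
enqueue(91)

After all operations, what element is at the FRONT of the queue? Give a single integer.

Answer: 92

Derivation:
enqueue(25): queue = [25]
enqueue(92): queue = [25, 92]
dequeue(): queue = [92]
enqueue(52): queue = [92, 52]
enqueue(98): queue = [92, 52, 98]
enqueue(38): queue = [92, 52, 98, 38]
enqueue(70): queue = [92, 52, 98, 38, 70]
enqueue(91): queue = [92, 52, 98, 38, 70, 91]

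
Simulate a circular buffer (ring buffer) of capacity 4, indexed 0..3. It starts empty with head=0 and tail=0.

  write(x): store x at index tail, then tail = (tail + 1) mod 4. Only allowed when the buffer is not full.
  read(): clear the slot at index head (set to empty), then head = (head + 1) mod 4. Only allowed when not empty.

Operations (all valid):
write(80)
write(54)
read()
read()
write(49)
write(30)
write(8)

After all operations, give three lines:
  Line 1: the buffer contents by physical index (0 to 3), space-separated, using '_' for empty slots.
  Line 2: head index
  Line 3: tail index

Answer: 8 _ 49 30
2
1

Derivation:
write(80): buf=[80 _ _ _], head=0, tail=1, size=1
write(54): buf=[80 54 _ _], head=0, tail=2, size=2
read(): buf=[_ 54 _ _], head=1, tail=2, size=1
read(): buf=[_ _ _ _], head=2, tail=2, size=0
write(49): buf=[_ _ 49 _], head=2, tail=3, size=1
write(30): buf=[_ _ 49 30], head=2, tail=0, size=2
write(8): buf=[8 _ 49 30], head=2, tail=1, size=3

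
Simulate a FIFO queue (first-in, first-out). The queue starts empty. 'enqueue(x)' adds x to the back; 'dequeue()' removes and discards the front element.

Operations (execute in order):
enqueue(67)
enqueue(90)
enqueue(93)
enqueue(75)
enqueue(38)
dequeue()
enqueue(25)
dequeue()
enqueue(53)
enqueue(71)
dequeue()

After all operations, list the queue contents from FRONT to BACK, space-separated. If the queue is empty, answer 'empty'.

Answer: 75 38 25 53 71

Derivation:
enqueue(67): [67]
enqueue(90): [67, 90]
enqueue(93): [67, 90, 93]
enqueue(75): [67, 90, 93, 75]
enqueue(38): [67, 90, 93, 75, 38]
dequeue(): [90, 93, 75, 38]
enqueue(25): [90, 93, 75, 38, 25]
dequeue(): [93, 75, 38, 25]
enqueue(53): [93, 75, 38, 25, 53]
enqueue(71): [93, 75, 38, 25, 53, 71]
dequeue(): [75, 38, 25, 53, 71]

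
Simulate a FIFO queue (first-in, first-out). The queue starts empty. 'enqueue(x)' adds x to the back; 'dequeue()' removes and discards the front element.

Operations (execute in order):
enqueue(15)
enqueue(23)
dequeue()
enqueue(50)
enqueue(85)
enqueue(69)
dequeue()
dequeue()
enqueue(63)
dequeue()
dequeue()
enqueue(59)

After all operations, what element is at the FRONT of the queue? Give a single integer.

enqueue(15): queue = [15]
enqueue(23): queue = [15, 23]
dequeue(): queue = [23]
enqueue(50): queue = [23, 50]
enqueue(85): queue = [23, 50, 85]
enqueue(69): queue = [23, 50, 85, 69]
dequeue(): queue = [50, 85, 69]
dequeue(): queue = [85, 69]
enqueue(63): queue = [85, 69, 63]
dequeue(): queue = [69, 63]
dequeue(): queue = [63]
enqueue(59): queue = [63, 59]

Answer: 63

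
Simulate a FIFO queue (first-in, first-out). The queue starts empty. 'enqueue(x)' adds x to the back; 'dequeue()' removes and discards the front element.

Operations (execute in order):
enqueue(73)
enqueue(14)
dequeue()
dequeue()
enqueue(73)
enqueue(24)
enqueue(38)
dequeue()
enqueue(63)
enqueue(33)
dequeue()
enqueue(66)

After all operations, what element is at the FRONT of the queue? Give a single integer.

Answer: 38

Derivation:
enqueue(73): queue = [73]
enqueue(14): queue = [73, 14]
dequeue(): queue = [14]
dequeue(): queue = []
enqueue(73): queue = [73]
enqueue(24): queue = [73, 24]
enqueue(38): queue = [73, 24, 38]
dequeue(): queue = [24, 38]
enqueue(63): queue = [24, 38, 63]
enqueue(33): queue = [24, 38, 63, 33]
dequeue(): queue = [38, 63, 33]
enqueue(66): queue = [38, 63, 33, 66]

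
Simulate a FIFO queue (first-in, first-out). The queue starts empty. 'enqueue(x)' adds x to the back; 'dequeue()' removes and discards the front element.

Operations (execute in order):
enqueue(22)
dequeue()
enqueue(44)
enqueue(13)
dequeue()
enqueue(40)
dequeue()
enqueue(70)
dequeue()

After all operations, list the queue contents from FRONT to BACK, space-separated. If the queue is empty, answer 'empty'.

enqueue(22): [22]
dequeue(): []
enqueue(44): [44]
enqueue(13): [44, 13]
dequeue(): [13]
enqueue(40): [13, 40]
dequeue(): [40]
enqueue(70): [40, 70]
dequeue(): [70]

Answer: 70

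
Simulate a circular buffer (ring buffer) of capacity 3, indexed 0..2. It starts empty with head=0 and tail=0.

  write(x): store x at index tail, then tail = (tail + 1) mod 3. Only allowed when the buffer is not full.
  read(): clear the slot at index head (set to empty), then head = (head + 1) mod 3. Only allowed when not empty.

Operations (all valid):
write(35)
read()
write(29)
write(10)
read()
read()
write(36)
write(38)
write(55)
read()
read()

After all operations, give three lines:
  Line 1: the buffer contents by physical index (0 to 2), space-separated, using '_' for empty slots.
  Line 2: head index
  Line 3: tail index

write(35): buf=[35 _ _], head=0, tail=1, size=1
read(): buf=[_ _ _], head=1, tail=1, size=0
write(29): buf=[_ 29 _], head=1, tail=2, size=1
write(10): buf=[_ 29 10], head=1, tail=0, size=2
read(): buf=[_ _ 10], head=2, tail=0, size=1
read(): buf=[_ _ _], head=0, tail=0, size=0
write(36): buf=[36 _ _], head=0, tail=1, size=1
write(38): buf=[36 38 _], head=0, tail=2, size=2
write(55): buf=[36 38 55], head=0, tail=0, size=3
read(): buf=[_ 38 55], head=1, tail=0, size=2
read(): buf=[_ _ 55], head=2, tail=0, size=1

Answer: _ _ 55
2
0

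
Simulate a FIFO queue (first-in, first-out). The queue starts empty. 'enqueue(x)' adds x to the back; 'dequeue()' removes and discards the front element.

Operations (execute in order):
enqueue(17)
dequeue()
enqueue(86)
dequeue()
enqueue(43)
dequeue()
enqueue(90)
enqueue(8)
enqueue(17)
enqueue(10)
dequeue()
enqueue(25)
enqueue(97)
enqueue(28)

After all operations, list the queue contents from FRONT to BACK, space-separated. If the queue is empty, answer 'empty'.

Answer: 8 17 10 25 97 28

Derivation:
enqueue(17): [17]
dequeue(): []
enqueue(86): [86]
dequeue(): []
enqueue(43): [43]
dequeue(): []
enqueue(90): [90]
enqueue(8): [90, 8]
enqueue(17): [90, 8, 17]
enqueue(10): [90, 8, 17, 10]
dequeue(): [8, 17, 10]
enqueue(25): [8, 17, 10, 25]
enqueue(97): [8, 17, 10, 25, 97]
enqueue(28): [8, 17, 10, 25, 97, 28]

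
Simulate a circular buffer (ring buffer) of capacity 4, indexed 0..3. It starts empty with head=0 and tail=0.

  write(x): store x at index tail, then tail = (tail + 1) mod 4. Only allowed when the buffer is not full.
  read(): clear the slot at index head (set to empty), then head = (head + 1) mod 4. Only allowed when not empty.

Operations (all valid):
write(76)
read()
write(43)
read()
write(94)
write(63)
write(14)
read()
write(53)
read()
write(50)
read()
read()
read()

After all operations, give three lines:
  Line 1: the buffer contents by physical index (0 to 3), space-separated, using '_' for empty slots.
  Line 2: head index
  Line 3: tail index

write(76): buf=[76 _ _ _], head=0, tail=1, size=1
read(): buf=[_ _ _ _], head=1, tail=1, size=0
write(43): buf=[_ 43 _ _], head=1, tail=2, size=1
read(): buf=[_ _ _ _], head=2, tail=2, size=0
write(94): buf=[_ _ 94 _], head=2, tail=3, size=1
write(63): buf=[_ _ 94 63], head=2, tail=0, size=2
write(14): buf=[14 _ 94 63], head=2, tail=1, size=3
read(): buf=[14 _ _ 63], head=3, tail=1, size=2
write(53): buf=[14 53 _ 63], head=3, tail=2, size=3
read(): buf=[14 53 _ _], head=0, tail=2, size=2
write(50): buf=[14 53 50 _], head=0, tail=3, size=3
read(): buf=[_ 53 50 _], head=1, tail=3, size=2
read(): buf=[_ _ 50 _], head=2, tail=3, size=1
read(): buf=[_ _ _ _], head=3, tail=3, size=0

Answer: _ _ _ _
3
3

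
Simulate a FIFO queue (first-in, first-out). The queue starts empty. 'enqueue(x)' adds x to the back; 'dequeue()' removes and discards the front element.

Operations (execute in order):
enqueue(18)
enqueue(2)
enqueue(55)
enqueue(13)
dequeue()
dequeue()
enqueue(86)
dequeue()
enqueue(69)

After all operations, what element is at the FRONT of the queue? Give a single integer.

enqueue(18): queue = [18]
enqueue(2): queue = [18, 2]
enqueue(55): queue = [18, 2, 55]
enqueue(13): queue = [18, 2, 55, 13]
dequeue(): queue = [2, 55, 13]
dequeue(): queue = [55, 13]
enqueue(86): queue = [55, 13, 86]
dequeue(): queue = [13, 86]
enqueue(69): queue = [13, 86, 69]

Answer: 13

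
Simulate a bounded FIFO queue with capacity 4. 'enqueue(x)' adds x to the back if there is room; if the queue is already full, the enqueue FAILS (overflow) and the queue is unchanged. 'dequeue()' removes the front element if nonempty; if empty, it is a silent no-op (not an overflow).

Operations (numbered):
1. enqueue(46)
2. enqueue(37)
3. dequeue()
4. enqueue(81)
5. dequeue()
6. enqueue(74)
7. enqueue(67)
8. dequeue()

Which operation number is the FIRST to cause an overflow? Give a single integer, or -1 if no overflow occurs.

Answer: -1

Derivation:
1. enqueue(46): size=1
2. enqueue(37): size=2
3. dequeue(): size=1
4. enqueue(81): size=2
5. dequeue(): size=1
6. enqueue(74): size=2
7. enqueue(67): size=3
8. dequeue(): size=2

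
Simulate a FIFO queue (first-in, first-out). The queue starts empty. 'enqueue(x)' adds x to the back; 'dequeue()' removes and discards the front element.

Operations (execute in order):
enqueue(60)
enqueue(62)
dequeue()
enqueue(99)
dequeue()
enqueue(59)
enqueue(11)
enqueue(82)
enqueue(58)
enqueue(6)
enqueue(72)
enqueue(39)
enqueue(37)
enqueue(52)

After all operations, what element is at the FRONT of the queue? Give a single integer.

enqueue(60): queue = [60]
enqueue(62): queue = [60, 62]
dequeue(): queue = [62]
enqueue(99): queue = [62, 99]
dequeue(): queue = [99]
enqueue(59): queue = [99, 59]
enqueue(11): queue = [99, 59, 11]
enqueue(82): queue = [99, 59, 11, 82]
enqueue(58): queue = [99, 59, 11, 82, 58]
enqueue(6): queue = [99, 59, 11, 82, 58, 6]
enqueue(72): queue = [99, 59, 11, 82, 58, 6, 72]
enqueue(39): queue = [99, 59, 11, 82, 58, 6, 72, 39]
enqueue(37): queue = [99, 59, 11, 82, 58, 6, 72, 39, 37]
enqueue(52): queue = [99, 59, 11, 82, 58, 6, 72, 39, 37, 52]

Answer: 99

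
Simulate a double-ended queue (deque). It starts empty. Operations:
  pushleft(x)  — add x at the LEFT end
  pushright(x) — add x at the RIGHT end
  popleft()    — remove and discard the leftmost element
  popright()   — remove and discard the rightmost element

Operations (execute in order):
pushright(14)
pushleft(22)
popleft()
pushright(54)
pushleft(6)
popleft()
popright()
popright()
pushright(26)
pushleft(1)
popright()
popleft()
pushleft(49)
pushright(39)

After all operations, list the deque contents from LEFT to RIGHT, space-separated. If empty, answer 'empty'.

Answer: 49 39

Derivation:
pushright(14): [14]
pushleft(22): [22, 14]
popleft(): [14]
pushright(54): [14, 54]
pushleft(6): [6, 14, 54]
popleft(): [14, 54]
popright(): [14]
popright(): []
pushright(26): [26]
pushleft(1): [1, 26]
popright(): [1]
popleft(): []
pushleft(49): [49]
pushright(39): [49, 39]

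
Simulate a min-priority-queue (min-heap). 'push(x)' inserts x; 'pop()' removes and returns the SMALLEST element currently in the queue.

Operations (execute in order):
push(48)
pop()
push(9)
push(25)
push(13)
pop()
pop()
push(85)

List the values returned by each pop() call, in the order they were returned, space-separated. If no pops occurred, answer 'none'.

push(48): heap contents = [48]
pop() → 48: heap contents = []
push(9): heap contents = [9]
push(25): heap contents = [9, 25]
push(13): heap contents = [9, 13, 25]
pop() → 9: heap contents = [13, 25]
pop() → 13: heap contents = [25]
push(85): heap contents = [25, 85]

Answer: 48 9 13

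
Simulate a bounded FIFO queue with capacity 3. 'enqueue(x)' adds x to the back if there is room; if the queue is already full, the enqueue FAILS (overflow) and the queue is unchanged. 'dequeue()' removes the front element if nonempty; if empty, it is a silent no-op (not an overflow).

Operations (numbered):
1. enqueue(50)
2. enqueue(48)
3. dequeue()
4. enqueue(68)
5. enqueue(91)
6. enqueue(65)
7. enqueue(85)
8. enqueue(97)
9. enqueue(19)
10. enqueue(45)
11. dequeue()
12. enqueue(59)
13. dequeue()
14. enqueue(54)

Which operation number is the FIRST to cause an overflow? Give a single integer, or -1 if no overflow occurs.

1. enqueue(50): size=1
2. enqueue(48): size=2
3. dequeue(): size=1
4. enqueue(68): size=2
5. enqueue(91): size=3
6. enqueue(65): size=3=cap → OVERFLOW (fail)
7. enqueue(85): size=3=cap → OVERFLOW (fail)
8. enqueue(97): size=3=cap → OVERFLOW (fail)
9. enqueue(19): size=3=cap → OVERFLOW (fail)
10. enqueue(45): size=3=cap → OVERFLOW (fail)
11. dequeue(): size=2
12. enqueue(59): size=3
13. dequeue(): size=2
14. enqueue(54): size=3

Answer: 6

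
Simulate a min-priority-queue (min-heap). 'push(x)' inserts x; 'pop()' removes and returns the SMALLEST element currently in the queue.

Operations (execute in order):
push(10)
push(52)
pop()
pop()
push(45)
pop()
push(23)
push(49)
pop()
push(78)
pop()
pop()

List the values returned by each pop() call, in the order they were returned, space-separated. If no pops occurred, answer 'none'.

Answer: 10 52 45 23 49 78

Derivation:
push(10): heap contents = [10]
push(52): heap contents = [10, 52]
pop() → 10: heap contents = [52]
pop() → 52: heap contents = []
push(45): heap contents = [45]
pop() → 45: heap contents = []
push(23): heap contents = [23]
push(49): heap contents = [23, 49]
pop() → 23: heap contents = [49]
push(78): heap contents = [49, 78]
pop() → 49: heap contents = [78]
pop() → 78: heap contents = []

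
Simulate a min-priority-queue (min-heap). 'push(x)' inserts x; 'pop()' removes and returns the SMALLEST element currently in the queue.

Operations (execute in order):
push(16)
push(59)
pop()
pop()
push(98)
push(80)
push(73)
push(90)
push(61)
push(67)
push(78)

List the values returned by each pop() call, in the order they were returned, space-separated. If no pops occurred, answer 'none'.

Answer: 16 59

Derivation:
push(16): heap contents = [16]
push(59): heap contents = [16, 59]
pop() → 16: heap contents = [59]
pop() → 59: heap contents = []
push(98): heap contents = [98]
push(80): heap contents = [80, 98]
push(73): heap contents = [73, 80, 98]
push(90): heap contents = [73, 80, 90, 98]
push(61): heap contents = [61, 73, 80, 90, 98]
push(67): heap contents = [61, 67, 73, 80, 90, 98]
push(78): heap contents = [61, 67, 73, 78, 80, 90, 98]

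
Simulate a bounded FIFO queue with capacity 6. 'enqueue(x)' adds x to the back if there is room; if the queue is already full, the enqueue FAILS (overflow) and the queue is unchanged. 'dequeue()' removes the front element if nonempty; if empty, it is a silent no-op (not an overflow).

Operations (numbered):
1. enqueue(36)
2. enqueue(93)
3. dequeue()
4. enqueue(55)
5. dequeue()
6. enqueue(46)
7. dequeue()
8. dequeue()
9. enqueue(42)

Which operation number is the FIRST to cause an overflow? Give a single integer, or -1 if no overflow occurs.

Answer: -1

Derivation:
1. enqueue(36): size=1
2. enqueue(93): size=2
3. dequeue(): size=1
4. enqueue(55): size=2
5. dequeue(): size=1
6. enqueue(46): size=2
7. dequeue(): size=1
8. dequeue(): size=0
9. enqueue(42): size=1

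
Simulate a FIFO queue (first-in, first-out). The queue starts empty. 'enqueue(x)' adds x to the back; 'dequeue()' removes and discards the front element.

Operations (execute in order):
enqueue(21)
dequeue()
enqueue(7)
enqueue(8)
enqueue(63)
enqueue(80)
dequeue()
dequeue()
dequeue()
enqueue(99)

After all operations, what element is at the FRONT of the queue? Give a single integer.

Answer: 80

Derivation:
enqueue(21): queue = [21]
dequeue(): queue = []
enqueue(7): queue = [7]
enqueue(8): queue = [7, 8]
enqueue(63): queue = [7, 8, 63]
enqueue(80): queue = [7, 8, 63, 80]
dequeue(): queue = [8, 63, 80]
dequeue(): queue = [63, 80]
dequeue(): queue = [80]
enqueue(99): queue = [80, 99]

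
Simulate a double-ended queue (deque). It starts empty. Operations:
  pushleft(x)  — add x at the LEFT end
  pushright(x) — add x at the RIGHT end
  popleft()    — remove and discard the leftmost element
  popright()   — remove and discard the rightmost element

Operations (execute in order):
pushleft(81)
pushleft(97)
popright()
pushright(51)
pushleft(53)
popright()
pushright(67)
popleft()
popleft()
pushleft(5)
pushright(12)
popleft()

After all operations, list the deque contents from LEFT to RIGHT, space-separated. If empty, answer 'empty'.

Answer: 67 12

Derivation:
pushleft(81): [81]
pushleft(97): [97, 81]
popright(): [97]
pushright(51): [97, 51]
pushleft(53): [53, 97, 51]
popright(): [53, 97]
pushright(67): [53, 97, 67]
popleft(): [97, 67]
popleft(): [67]
pushleft(5): [5, 67]
pushright(12): [5, 67, 12]
popleft(): [67, 12]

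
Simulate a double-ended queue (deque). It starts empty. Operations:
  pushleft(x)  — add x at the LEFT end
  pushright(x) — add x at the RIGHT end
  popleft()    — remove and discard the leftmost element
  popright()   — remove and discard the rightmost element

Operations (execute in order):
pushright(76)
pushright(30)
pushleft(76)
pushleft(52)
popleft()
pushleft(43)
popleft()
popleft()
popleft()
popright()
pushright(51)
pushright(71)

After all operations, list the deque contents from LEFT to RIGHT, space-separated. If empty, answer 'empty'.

pushright(76): [76]
pushright(30): [76, 30]
pushleft(76): [76, 76, 30]
pushleft(52): [52, 76, 76, 30]
popleft(): [76, 76, 30]
pushleft(43): [43, 76, 76, 30]
popleft(): [76, 76, 30]
popleft(): [76, 30]
popleft(): [30]
popright(): []
pushright(51): [51]
pushright(71): [51, 71]

Answer: 51 71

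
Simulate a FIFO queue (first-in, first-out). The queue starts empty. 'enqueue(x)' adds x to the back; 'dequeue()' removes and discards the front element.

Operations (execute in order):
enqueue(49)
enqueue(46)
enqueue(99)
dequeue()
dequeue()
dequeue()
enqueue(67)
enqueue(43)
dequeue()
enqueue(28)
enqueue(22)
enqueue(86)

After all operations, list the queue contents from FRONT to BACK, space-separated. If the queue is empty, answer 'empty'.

Answer: 43 28 22 86

Derivation:
enqueue(49): [49]
enqueue(46): [49, 46]
enqueue(99): [49, 46, 99]
dequeue(): [46, 99]
dequeue(): [99]
dequeue(): []
enqueue(67): [67]
enqueue(43): [67, 43]
dequeue(): [43]
enqueue(28): [43, 28]
enqueue(22): [43, 28, 22]
enqueue(86): [43, 28, 22, 86]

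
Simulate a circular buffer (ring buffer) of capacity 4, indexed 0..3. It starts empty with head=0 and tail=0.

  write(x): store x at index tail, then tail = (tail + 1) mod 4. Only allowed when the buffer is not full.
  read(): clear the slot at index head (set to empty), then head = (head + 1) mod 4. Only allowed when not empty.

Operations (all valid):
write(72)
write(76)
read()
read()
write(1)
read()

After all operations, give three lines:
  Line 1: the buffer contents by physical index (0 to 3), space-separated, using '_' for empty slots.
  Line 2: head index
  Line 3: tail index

Answer: _ _ _ _
3
3

Derivation:
write(72): buf=[72 _ _ _], head=0, tail=1, size=1
write(76): buf=[72 76 _ _], head=0, tail=2, size=2
read(): buf=[_ 76 _ _], head=1, tail=2, size=1
read(): buf=[_ _ _ _], head=2, tail=2, size=0
write(1): buf=[_ _ 1 _], head=2, tail=3, size=1
read(): buf=[_ _ _ _], head=3, tail=3, size=0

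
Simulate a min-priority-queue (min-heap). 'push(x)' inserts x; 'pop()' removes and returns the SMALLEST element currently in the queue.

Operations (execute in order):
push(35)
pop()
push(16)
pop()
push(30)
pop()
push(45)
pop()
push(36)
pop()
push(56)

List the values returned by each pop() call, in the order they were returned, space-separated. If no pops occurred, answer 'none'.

Answer: 35 16 30 45 36

Derivation:
push(35): heap contents = [35]
pop() → 35: heap contents = []
push(16): heap contents = [16]
pop() → 16: heap contents = []
push(30): heap contents = [30]
pop() → 30: heap contents = []
push(45): heap contents = [45]
pop() → 45: heap contents = []
push(36): heap contents = [36]
pop() → 36: heap contents = []
push(56): heap contents = [56]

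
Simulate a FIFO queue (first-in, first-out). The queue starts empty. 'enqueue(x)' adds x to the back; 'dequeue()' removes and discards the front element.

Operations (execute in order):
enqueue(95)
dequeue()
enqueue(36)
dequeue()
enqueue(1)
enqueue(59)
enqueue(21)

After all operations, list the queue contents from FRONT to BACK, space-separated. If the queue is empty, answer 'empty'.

enqueue(95): [95]
dequeue(): []
enqueue(36): [36]
dequeue(): []
enqueue(1): [1]
enqueue(59): [1, 59]
enqueue(21): [1, 59, 21]

Answer: 1 59 21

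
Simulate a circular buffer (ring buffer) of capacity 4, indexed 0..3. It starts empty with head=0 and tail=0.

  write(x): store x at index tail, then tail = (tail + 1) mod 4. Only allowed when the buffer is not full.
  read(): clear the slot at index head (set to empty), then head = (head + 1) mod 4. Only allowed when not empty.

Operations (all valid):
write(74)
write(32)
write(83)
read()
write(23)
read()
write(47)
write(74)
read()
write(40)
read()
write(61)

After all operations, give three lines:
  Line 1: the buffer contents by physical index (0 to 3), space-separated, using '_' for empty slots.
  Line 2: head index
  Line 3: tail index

write(74): buf=[74 _ _ _], head=0, tail=1, size=1
write(32): buf=[74 32 _ _], head=0, tail=2, size=2
write(83): buf=[74 32 83 _], head=0, tail=3, size=3
read(): buf=[_ 32 83 _], head=1, tail=3, size=2
write(23): buf=[_ 32 83 23], head=1, tail=0, size=3
read(): buf=[_ _ 83 23], head=2, tail=0, size=2
write(47): buf=[47 _ 83 23], head=2, tail=1, size=3
write(74): buf=[47 74 83 23], head=2, tail=2, size=4
read(): buf=[47 74 _ 23], head=3, tail=2, size=3
write(40): buf=[47 74 40 23], head=3, tail=3, size=4
read(): buf=[47 74 40 _], head=0, tail=3, size=3
write(61): buf=[47 74 40 61], head=0, tail=0, size=4

Answer: 47 74 40 61
0
0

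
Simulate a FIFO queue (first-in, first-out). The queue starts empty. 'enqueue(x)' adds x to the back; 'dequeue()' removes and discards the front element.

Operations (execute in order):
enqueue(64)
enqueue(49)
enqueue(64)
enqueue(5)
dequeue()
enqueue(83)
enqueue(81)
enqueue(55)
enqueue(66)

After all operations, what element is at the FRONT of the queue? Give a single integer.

enqueue(64): queue = [64]
enqueue(49): queue = [64, 49]
enqueue(64): queue = [64, 49, 64]
enqueue(5): queue = [64, 49, 64, 5]
dequeue(): queue = [49, 64, 5]
enqueue(83): queue = [49, 64, 5, 83]
enqueue(81): queue = [49, 64, 5, 83, 81]
enqueue(55): queue = [49, 64, 5, 83, 81, 55]
enqueue(66): queue = [49, 64, 5, 83, 81, 55, 66]

Answer: 49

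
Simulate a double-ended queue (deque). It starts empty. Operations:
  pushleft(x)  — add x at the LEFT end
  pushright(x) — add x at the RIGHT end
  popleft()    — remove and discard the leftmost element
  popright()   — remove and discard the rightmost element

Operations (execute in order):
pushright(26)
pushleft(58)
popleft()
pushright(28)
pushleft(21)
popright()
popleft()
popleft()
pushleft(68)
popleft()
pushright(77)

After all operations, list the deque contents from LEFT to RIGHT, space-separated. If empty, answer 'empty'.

Answer: 77

Derivation:
pushright(26): [26]
pushleft(58): [58, 26]
popleft(): [26]
pushright(28): [26, 28]
pushleft(21): [21, 26, 28]
popright(): [21, 26]
popleft(): [26]
popleft(): []
pushleft(68): [68]
popleft(): []
pushright(77): [77]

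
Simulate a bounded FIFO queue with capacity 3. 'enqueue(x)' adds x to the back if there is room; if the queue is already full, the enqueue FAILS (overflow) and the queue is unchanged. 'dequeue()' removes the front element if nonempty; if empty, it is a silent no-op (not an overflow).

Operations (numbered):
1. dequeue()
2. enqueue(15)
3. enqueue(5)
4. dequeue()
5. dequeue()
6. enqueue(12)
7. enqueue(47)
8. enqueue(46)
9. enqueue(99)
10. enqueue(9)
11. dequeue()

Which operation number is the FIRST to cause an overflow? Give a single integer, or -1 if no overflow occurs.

1. dequeue(): empty, no-op, size=0
2. enqueue(15): size=1
3. enqueue(5): size=2
4. dequeue(): size=1
5. dequeue(): size=0
6. enqueue(12): size=1
7. enqueue(47): size=2
8. enqueue(46): size=3
9. enqueue(99): size=3=cap → OVERFLOW (fail)
10. enqueue(9): size=3=cap → OVERFLOW (fail)
11. dequeue(): size=2

Answer: 9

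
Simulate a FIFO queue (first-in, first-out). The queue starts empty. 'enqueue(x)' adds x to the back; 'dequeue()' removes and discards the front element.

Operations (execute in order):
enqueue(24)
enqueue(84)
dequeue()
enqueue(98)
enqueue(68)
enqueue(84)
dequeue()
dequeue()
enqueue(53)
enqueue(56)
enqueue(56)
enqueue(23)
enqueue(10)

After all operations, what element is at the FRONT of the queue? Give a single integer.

enqueue(24): queue = [24]
enqueue(84): queue = [24, 84]
dequeue(): queue = [84]
enqueue(98): queue = [84, 98]
enqueue(68): queue = [84, 98, 68]
enqueue(84): queue = [84, 98, 68, 84]
dequeue(): queue = [98, 68, 84]
dequeue(): queue = [68, 84]
enqueue(53): queue = [68, 84, 53]
enqueue(56): queue = [68, 84, 53, 56]
enqueue(56): queue = [68, 84, 53, 56, 56]
enqueue(23): queue = [68, 84, 53, 56, 56, 23]
enqueue(10): queue = [68, 84, 53, 56, 56, 23, 10]

Answer: 68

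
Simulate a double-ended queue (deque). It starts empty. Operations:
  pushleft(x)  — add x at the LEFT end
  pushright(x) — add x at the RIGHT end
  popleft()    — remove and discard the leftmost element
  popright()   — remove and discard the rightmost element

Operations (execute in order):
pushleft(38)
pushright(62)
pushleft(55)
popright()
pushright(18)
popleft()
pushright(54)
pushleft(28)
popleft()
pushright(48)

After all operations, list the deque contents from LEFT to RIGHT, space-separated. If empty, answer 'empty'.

Answer: 38 18 54 48

Derivation:
pushleft(38): [38]
pushright(62): [38, 62]
pushleft(55): [55, 38, 62]
popright(): [55, 38]
pushright(18): [55, 38, 18]
popleft(): [38, 18]
pushright(54): [38, 18, 54]
pushleft(28): [28, 38, 18, 54]
popleft(): [38, 18, 54]
pushright(48): [38, 18, 54, 48]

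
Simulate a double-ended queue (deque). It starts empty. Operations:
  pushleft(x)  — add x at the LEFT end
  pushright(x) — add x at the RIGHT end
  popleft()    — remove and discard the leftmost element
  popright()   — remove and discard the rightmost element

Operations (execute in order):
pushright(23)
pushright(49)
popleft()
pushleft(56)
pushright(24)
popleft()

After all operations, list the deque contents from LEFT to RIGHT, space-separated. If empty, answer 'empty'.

pushright(23): [23]
pushright(49): [23, 49]
popleft(): [49]
pushleft(56): [56, 49]
pushright(24): [56, 49, 24]
popleft(): [49, 24]

Answer: 49 24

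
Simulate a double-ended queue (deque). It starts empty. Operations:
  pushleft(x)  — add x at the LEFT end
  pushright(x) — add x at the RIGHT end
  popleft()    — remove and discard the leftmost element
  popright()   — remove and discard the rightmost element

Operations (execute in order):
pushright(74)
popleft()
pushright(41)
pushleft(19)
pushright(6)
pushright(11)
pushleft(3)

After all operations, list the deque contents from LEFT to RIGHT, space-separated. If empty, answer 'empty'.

pushright(74): [74]
popleft(): []
pushright(41): [41]
pushleft(19): [19, 41]
pushright(6): [19, 41, 6]
pushright(11): [19, 41, 6, 11]
pushleft(3): [3, 19, 41, 6, 11]

Answer: 3 19 41 6 11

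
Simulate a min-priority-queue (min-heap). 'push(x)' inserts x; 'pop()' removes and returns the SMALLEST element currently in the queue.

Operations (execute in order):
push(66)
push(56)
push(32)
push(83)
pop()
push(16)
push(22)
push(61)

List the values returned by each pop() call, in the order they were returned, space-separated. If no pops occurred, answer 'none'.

Answer: 32

Derivation:
push(66): heap contents = [66]
push(56): heap contents = [56, 66]
push(32): heap contents = [32, 56, 66]
push(83): heap contents = [32, 56, 66, 83]
pop() → 32: heap contents = [56, 66, 83]
push(16): heap contents = [16, 56, 66, 83]
push(22): heap contents = [16, 22, 56, 66, 83]
push(61): heap contents = [16, 22, 56, 61, 66, 83]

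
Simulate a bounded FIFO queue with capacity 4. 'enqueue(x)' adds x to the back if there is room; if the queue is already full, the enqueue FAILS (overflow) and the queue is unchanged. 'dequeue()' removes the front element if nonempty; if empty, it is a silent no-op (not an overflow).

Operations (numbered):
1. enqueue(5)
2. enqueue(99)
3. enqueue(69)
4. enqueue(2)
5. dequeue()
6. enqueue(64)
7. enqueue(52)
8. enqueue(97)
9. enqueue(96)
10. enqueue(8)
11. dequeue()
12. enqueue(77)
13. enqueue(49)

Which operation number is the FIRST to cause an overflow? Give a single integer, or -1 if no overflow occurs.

Answer: 7

Derivation:
1. enqueue(5): size=1
2. enqueue(99): size=2
3. enqueue(69): size=3
4. enqueue(2): size=4
5. dequeue(): size=3
6. enqueue(64): size=4
7. enqueue(52): size=4=cap → OVERFLOW (fail)
8. enqueue(97): size=4=cap → OVERFLOW (fail)
9. enqueue(96): size=4=cap → OVERFLOW (fail)
10. enqueue(8): size=4=cap → OVERFLOW (fail)
11. dequeue(): size=3
12. enqueue(77): size=4
13. enqueue(49): size=4=cap → OVERFLOW (fail)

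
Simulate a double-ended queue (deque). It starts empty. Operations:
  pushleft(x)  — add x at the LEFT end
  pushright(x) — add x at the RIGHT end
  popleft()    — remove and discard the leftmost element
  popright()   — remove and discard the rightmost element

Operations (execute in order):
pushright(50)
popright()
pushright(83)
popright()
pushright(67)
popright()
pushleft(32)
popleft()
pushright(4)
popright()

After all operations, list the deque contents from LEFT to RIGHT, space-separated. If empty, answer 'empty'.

Answer: empty

Derivation:
pushright(50): [50]
popright(): []
pushright(83): [83]
popright(): []
pushright(67): [67]
popright(): []
pushleft(32): [32]
popleft(): []
pushright(4): [4]
popright(): []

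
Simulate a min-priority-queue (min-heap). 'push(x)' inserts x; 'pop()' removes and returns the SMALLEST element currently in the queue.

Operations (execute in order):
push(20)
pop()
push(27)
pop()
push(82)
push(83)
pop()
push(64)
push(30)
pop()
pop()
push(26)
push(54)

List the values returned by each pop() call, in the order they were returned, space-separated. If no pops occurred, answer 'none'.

Answer: 20 27 82 30 64

Derivation:
push(20): heap contents = [20]
pop() → 20: heap contents = []
push(27): heap contents = [27]
pop() → 27: heap contents = []
push(82): heap contents = [82]
push(83): heap contents = [82, 83]
pop() → 82: heap contents = [83]
push(64): heap contents = [64, 83]
push(30): heap contents = [30, 64, 83]
pop() → 30: heap contents = [64, 83]
pop() → 64: heap contents = [83]
push(26): heap contents = [26, 83]
push(54): heap contents = [26, 54, 83]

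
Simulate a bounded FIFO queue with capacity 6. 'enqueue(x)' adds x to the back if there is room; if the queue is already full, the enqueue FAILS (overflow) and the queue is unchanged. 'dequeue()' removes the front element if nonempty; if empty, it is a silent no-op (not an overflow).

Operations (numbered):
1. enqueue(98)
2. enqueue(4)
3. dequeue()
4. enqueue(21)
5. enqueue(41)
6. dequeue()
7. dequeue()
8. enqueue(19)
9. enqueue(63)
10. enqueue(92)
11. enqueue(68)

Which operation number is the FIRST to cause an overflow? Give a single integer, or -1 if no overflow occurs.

Answer: -1

Derivation:
1. enqueue(98): size=1
2. enqueue(4): size=2
3. dequeue(): size=1
4. enqueue(21): size=2
5. enqueue(41): size=3
6. dequeue(): size=2
7. dequeue(): size=1
8. enqueue(19): size=2
9. enqueue(63): size=3
10. enqueue(92): size=4
11. enqueue(68): size=5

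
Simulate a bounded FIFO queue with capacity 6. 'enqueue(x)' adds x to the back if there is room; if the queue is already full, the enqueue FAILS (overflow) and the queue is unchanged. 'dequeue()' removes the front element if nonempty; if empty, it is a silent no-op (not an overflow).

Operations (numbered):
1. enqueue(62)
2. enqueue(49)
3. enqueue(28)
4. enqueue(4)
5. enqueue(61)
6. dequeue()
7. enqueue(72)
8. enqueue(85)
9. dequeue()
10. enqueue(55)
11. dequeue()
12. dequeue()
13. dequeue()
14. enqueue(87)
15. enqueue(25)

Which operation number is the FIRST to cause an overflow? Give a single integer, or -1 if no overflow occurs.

Answer: -1

Derivation:
1. enqueue(62): size=1
2. enqueue(49): size=2
3. enqueue(28): size=3
4. enqueue(4): size=4
5. enqueue(61): size=5
6. dequeue(): size=4
7. enqueue(72): size=5
8. enqueue(85): size=6
9. dequeue(): size=5
10. enqueue(55): size=6
11. dequeue(): size=5
12. dequeue(): size=4
13. dequeue(): size=3
14. enqueue(87): size=4
15. enqueue(25): size=5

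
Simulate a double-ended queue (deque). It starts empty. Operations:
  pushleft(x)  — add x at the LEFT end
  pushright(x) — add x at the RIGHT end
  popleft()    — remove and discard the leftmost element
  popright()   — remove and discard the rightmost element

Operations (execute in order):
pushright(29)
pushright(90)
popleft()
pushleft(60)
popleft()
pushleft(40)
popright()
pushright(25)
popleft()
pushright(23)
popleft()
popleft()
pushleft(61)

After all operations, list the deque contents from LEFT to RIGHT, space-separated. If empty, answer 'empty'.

pushright(29): [29]
pushright(90): [29, 90]
popleft(): [90]
pushleft(60): [60, 90]
popleft(): [90]
pushleft(40): [40, 90]
popright(): [40]
pushright(25): [40, 25]
popleft(): [25]
pushright(23): [25, 23]
popleft(): [23]
popleft(): []
pushleft(61): [61]

Answer: 61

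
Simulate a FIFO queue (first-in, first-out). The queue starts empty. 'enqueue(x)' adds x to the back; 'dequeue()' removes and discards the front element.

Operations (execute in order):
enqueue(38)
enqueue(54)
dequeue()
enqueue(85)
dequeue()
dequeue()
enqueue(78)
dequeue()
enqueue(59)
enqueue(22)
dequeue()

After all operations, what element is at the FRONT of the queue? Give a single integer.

Answer: 22

Derivation:
enqueue(38): queue = [38]
enqueue(54): queue = [38, 54]
dequeue(): queue = [54]
enqueue(85): queue = [54, 85]
dequeue(): queue = [85]
dequeue(): queue = []
enqueue(78): queue = [78]
dequeue(): queue = []
enqueue(59): queue = [59]
enqueue(22): queue = [59, 22]
dequeue(): queue = [22]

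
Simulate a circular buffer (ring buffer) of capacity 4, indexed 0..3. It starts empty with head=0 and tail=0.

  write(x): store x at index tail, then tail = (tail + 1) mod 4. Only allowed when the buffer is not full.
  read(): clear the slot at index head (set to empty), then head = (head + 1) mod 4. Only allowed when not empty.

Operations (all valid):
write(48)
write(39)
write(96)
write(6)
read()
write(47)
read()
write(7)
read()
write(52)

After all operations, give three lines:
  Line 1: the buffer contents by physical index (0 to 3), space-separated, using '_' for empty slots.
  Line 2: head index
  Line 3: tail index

write(48): buf=[48 _ _ _], head=0, tail=1, size=1
write(39): buf=[48 39 _ _], head=0, tail=2, size=2
write(96): buf=[48 39 96 _], head=0, tail=3, size=3
write(6): buf=[48 39 96 6], head=0, tail=0, size=4
read(): buf=[_ 39 96 6], head=1, tail=0, size=3
write(47): buf=[47 39 96 6], head=1, tail=1, size=4
read(): buf=[47 _ 96 6], head=2, tail=1, size=3
write(7): buf=[47 7 96 6], head=2, tail=2, size=4
read(): buf=[47 7 _ 6], head=3, tail=2, size=3
write(52): buf=[47 7 52 6], head=3, tail=3, size=4

Answer: 47 7 52 6
3
3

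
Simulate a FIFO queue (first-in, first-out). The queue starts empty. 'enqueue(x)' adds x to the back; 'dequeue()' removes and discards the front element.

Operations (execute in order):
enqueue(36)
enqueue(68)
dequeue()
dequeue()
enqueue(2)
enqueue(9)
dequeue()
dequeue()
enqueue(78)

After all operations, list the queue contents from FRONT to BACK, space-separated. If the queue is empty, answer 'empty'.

Answer: 78

Derivation:
enqueue(36): [36]
enqueue(68): [36, 68]
dequeue(): [68]
dequeue(): []
enqueue(2): [2]
enqueue(9): [2, 9]
dequeue(): [9]
dequeue(): []
enqueue(78): [78]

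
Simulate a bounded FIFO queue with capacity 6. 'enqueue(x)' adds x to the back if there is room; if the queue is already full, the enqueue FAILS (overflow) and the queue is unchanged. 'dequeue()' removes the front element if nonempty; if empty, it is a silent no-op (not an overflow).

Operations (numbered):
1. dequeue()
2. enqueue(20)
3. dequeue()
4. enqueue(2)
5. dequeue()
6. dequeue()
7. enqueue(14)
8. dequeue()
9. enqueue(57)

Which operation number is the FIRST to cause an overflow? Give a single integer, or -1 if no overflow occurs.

Answer: -1

Derivation:
1. dequeue(): empty, no-op, size=0
2. enqueue(20): size=1
3. dequeue(): size=0
4. enqueue(2): size=1
5. dequeue(): size=0
6. dequeue(): empty, no-op, size=0
7. enqueue(14): size=1
8. dequeue(): size=0
9. enqueue(57): size=1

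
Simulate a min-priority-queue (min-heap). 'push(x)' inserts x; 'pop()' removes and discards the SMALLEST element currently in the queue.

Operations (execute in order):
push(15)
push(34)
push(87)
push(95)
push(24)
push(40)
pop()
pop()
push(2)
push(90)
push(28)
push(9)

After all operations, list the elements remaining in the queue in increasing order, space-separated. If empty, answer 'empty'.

Answer: 2 9 28 34 40 87 90 95

Derivation:
push(15): heap contents = [15]
push(34): heap contents = [15, 34]
push(87): heap contents = [15, 34, 87]
push(95): heap contents = [15, 34, 87, 95]
push(24): heap contents = [15, 24, 34, 87, 95]
push(40): heap contents = [15, 24, 34, 40, 87, 95]
pop() → 15: heap contents = [24, 34, 40, 87, 95]
pop() → 24: heap contents = [34, 40, 87, 95]
push(2): heap contents = [2, 34, 40, 87, 95]
push(90): heap contents = [2, 34, 40, 87, 90, 95]
push(28): heap contents = [2, 28, 34, 40, 87, 90, 95]
push(9): heap contents = [2, 9, 28, 34, 40, 87, 90, 95]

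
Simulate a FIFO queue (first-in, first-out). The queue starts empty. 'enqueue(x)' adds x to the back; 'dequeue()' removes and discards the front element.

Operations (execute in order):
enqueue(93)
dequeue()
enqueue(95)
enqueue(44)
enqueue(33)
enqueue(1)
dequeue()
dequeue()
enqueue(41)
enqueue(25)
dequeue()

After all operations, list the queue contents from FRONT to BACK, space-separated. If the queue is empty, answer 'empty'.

Answer: 1 41 25

Derivation:
enqueue(93): [93]
dequeue(): []
enqueue(95): [95]
enqueue(44): [95, 44]
enqueue(33): [95, 44, 33]
enqueue(1): [95, 44, 33, 1]
dequeue(): [44, 33, 1]
dequeue(): [33, 1]
enqueue(41): [33, 1, 41]
enqueue(25): [33, 1, 41, 25]
dequeue(): [1, 41, 25]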